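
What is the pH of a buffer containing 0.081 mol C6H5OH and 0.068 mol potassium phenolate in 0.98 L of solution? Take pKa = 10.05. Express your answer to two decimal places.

Using pH = pKa + log([base]/[acid]) with [base]/[acid] = 0.068/0.081:
pH = 10.05 + (-0.076) = 9.97

pH = 9.97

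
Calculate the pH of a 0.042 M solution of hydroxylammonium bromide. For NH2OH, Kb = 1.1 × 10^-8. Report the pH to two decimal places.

pH = 3.71

NH3OH+ is the conjugate acid of the weak base NH2OH.
Ka = Kw/Kb = 1.0×10^-14 / 1.1 × 10^-8 = 9.09 × 10^-7
From the ICE table, Ka = [H+]²/(0.042 − [H+]) = 9.09 × 10^-7.
Since Ka ≪ C₀, [H+] ≈ √(Ka·C₀) = 1.95 × 10^-4 M.
pH = −log(1.95 × 10^-4) = 3.71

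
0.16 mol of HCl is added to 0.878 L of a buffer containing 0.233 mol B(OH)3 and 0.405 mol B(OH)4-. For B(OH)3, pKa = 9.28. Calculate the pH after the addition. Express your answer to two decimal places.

Added H+ converts B(OH)4- to B(OH)3: B(OH)3 → 0.393 mol, B(OH)4- → 0.245 mol.
pH = pKa + log([A⁻]/[HA]) = 9.28 + log(0.245/0.393) = 9.28 -0.205

pH = 9.07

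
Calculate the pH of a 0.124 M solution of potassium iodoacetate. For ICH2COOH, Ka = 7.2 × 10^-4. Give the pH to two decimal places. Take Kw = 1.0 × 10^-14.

pH = 8.12

ICH2COO- is the conjugate base of the weak acid ICH2COOH.
Kb = Kw/Ka = 1.0×10^-14 / 7.2 × 10^-4 = 1.39 × 10^-11
Kb = [OH-]²/(0.124 − [OH-]) = 1.39 × 10^-11
Since Kb ≪ C₀, [OH-] ≈ √(Kb·C₀) = 1.31 × 10^-6 M.
Check: 0.0011% ionized — well under 5%, approximation valid.
pOH = 5.88, so pH = 14.00 − pOH = 8.12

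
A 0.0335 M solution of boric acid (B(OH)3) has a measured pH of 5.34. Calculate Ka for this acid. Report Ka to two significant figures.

Ka = 6.2 × 10^-10

[H+] = 10^(-5.34) = 4.57 × 10^-6 M
At equilibrium [HA] = 0.0335 − 4.57 × 10^-6 = 3.35 × 10^-2 M
Ka = [H+][A-]/[HA] = (4.57 × 10^-6)² / 3.35 × 10^-2 = 6.2 × 10^-10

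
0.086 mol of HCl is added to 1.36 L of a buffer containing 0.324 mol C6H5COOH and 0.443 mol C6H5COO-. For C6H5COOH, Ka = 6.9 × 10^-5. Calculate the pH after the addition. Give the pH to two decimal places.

Added H+ converts C6H5COO- to C6H5COOH: C6H5COOH → 0.41 mol, C6H5COO- → 0.357 mol.
pKa = −log(6.9 × 10^-5) = 4.161
Henderson–Hasselbalch with mole ratio 0.357/0.41: pH = 4.161 + (-0.060)

pH = 4.10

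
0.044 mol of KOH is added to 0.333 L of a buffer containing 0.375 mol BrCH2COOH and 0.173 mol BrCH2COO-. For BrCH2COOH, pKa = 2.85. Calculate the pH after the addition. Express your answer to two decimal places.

pH = 2.67

After neutralization: n(BrCH2COOH) = 0.331 mol, n(BrCH2COO-) = 0.217 mol.
pH = pKa + log(n_BrCH2COO-/n_BrCH2COOH) = 2.85 + log(0.217/0.331) = 2.85 + (-0.183)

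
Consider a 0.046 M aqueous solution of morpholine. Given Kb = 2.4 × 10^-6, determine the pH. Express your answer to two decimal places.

C4H8ONH + H2O ⇌ C4H8ONH2+ + OH-
Kb = [OH-]²/(0.046 − [OH-]) = 2.4 × 10^-6
Since Kb ≪ C₀, [OH-] ≈ √(Kb·C₀) = 3.32 × 10^-4 M.
([OH-]/C₀ = 0.72% < 5%, so the approximation holds.)
pOH = −log(3.32 × 10^-4) = 3.48; pH = 14.00 − 3.48 = 10.52

pH = 10.52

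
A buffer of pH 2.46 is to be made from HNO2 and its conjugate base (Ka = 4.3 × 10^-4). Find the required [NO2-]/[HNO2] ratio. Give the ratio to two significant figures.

pKa = -log(4.3 × 10^-4) = 3.367
pH = pKa + log(r) ⇒ log(r) = 2.46 − 3.367 = -0.907
r = [NO2-]/[HNO2] = 10^(-0.907) = 0.124

ratio = 0.12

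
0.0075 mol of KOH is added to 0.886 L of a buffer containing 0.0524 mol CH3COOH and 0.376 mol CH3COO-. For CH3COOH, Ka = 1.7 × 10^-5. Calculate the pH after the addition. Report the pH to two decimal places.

pH = 5.70

OH- converts CH3COOH to CH3COO-: CH3COOH → 0.0449 mol, CH3COO- → 0.384 mol.
pKa = −log(1.7 × 10^-5) = 4.770
pH = pKa + log([A⁻]/[HA]) = 4.770 + log(0.384/0.0449) = 4.770 +0.932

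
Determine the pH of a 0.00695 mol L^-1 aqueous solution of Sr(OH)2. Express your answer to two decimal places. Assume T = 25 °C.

pH = 12.14

Sr(OH)2 is a strong base (each formula unit releases 2 OH-); [OH-] = 0.0139 M.
pOH = -log(0.0139) = 1.86
pH = 14.00 - 1.86 = 12.14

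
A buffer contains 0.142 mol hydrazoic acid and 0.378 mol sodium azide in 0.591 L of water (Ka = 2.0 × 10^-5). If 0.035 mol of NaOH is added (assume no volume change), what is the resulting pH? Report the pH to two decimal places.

pH = 5.29

After neutralization: n(HN3) = 0.107 mol, n(N3-) = 0.413 mol.
pKa = −log(2.0 × 10^-5) = 4.699
Henderson–Hasselbalch with mole ratio 0.413/0.107: pH = 4.699 + (+0.587)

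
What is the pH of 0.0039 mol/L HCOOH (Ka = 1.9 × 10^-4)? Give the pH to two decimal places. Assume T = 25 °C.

pH = 3.11

HCOOH ⇌ HCOO- + H+
Let x = [H+] at equilibrium. Ka = x²/(0.0039 − x).
x is not negligible relative to C₀; solve x² + 0.00019·x − 7.41e-07 = 0.
x = [−0.00019 + √(0.00019² + 2.96e-06)]/2 = 7.71 × 10^-4 M
pH = −log[H+] = −log(7.71 × 10^-4) = 3.11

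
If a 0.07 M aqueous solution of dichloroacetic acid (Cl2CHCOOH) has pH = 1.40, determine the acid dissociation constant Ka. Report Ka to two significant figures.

[H+] = 10^(-1.40) = 3.98 × 10^-2 M
At equilibrium [HA] = 0.07 − 3.98 × 10^-2 = 3.02 × 10^-2 M
Ka = [H+][A-]/[HA] = (3.98 × 10^-2)² / 3.02 × 10^-2 = 5.2 × 10^-2

Ka = 5.2 × 10^-2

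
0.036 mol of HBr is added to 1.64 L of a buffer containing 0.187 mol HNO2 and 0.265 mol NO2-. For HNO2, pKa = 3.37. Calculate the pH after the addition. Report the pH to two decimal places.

pH = 3.38

Added H+ converts NO2- to HNO2: HNO2 → 0.223 mol, NO2- → 0.229 mol.
Henderson–Hasselbalch with mole ratio 0.229/0.223: pH = 3.37 + (+0.012)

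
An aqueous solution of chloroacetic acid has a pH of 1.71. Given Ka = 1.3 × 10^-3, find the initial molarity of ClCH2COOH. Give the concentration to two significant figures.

C₀ = 3.1 × 10^-1 M

[H+] = 10^(-1.71) = 1.95 × 10^-2 M = x
Ka = x²/(C₀ − x) ⇒ C₀ = x + x²/Ka
C₀ = 1.95 × 10^-2 + (1.95 × 10^-2)²/(1.3 × 10^-3) = 3.12 × 10^-1 M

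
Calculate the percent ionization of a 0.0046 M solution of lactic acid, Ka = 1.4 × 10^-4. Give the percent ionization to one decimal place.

CH3CH(OH)COOH ⇌ CH3CH(OH)COO- + H+; let x = [H+] at equilibrium.
Ka = x²/(C₀ − x); solving the quadratic gives x = 7.36 × 10^-4 M.
% ionization = x/C₀ × 100% = 7.36 × 10^-4/0.0046 × 100% = 16.0%

16.0%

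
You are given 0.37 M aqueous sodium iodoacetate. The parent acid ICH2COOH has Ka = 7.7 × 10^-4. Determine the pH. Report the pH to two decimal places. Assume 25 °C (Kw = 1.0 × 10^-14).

pH = 8.34

ICH2COO- is the conjugate base of the weak acid ICH2COOH.
Kb = Kw/Ka = 1.0×10^-14 / 7.7 × 10^-4 = 1.30 × 10^-11
Let x = [OH-] at equilibrium. Kb = x²/(0.37 − x).
Neglecting x in the denominator: x = √(1.30 × 10^-11 × 0.37) = 2.19 × 10^-6 M
pOH = −log(2.19 × 10^-6) = 5.66; pH = 14.00 − 5.66 = 8.34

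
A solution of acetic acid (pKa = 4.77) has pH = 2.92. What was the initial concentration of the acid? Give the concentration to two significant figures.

[H+] = 10^(-2.92) = 1.20 × 10^-3 M = x
Ka = 10^(−4.77) = 1.70 × 10^-5
Ka = x²/(C₀ − x) ⇒ C₀ = x + x²/Ka
C₀ = 1.20 × 10^-3 + (1.20 × 10^-3)²/(1.70 × 10^-5) = 8.59 × 10^-2 M

C₀ = 8.6 × 10^-2 M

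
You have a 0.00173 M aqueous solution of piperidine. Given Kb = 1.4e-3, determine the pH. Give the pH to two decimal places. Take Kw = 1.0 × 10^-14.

C5H10NH + H2O ⇌ C5H10NH2+ + OH-
Let x = [OH-] at equilibrium. Kb = x²/(0.00173 − x).
Here C₀/Kb ≈ 1.24, so the small-x approximation fails. Use the quadratic:
x = [−0.0014 + √(0.0014² + 9.69e-06)]/2 = 1.01 × 10^-3 M
pOH = 3.00, so pH = 14.00 − pOH = 11.00

pH = 11.00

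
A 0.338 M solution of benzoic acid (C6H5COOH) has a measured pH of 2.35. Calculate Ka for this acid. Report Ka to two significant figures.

[H+] = 10^(-2.35) = 4.47 × 10^-3 M
At equilibrium [HA] = 0.338 − 4.47 × 10^-3 = 3.34 × 10^-1 M
Ka = [H+][A-]/[HA] = (4.47 × 10^-3)² / 3.34 × 10^-1 = 6.0 × 10^-5

Ka = 6.0 × 10^-5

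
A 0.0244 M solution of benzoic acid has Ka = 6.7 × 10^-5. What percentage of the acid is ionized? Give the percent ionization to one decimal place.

5.1%

C6H5COOH ⇌ C6H5COO- + H+; let x = [H+] at equilibrium.
Ka = x²/(C₀ − x); solving the quadratic gives x = 1.25 × 10^-3 M.
Fraction ionized = 1.25 × 10^-3 / 0.0244 = 0.0512 → 5.1%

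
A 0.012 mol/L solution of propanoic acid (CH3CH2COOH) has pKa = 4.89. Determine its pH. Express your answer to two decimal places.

pH = 3.41

CH3CH2COOH ⇌ CH3CH2COO- + H+
Ka = 10^(−4.89) = 1.29 × 10^-5
Let x = [H+] at equilibrium. Ka = x²/(0.012 − x).
Neglecting x in the denominator: x = √(1.29 × 10^-5 × 0.012) = 3.93 × 10^-4 M
pH = −log(3.93 × 10^-4) = 3.41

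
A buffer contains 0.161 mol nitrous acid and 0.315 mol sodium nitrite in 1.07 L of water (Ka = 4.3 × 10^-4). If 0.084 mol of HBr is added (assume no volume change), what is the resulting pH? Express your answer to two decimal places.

After neutralization: n(HNO2) = 0.245 mol, n(NO2-) = 0.231 mol.
pKa = −log(4.3 × 10^-4) = 3.367
pH = pKa + log(n_NO2-/n_HNO2) = 3.367 + log(0.231/0.245) = 3.367 + (-0.026)

pH = 3.34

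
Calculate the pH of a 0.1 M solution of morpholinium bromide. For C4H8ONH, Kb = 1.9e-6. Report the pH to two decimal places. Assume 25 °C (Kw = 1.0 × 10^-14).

pH = 4.64

C4H8ONH2+ is the conjugate acid of the weak base C4H8ONH.
Ka = Kw/Kb = 1.0×10^-14 / 1.9 × 10^-6 = 5.26 × 10^-9
From the ICE table, Ka = [H+]²/(0.1 − [H+]) = 5.26 × 10^-9.
Assume [H+] ≪ 0.1: [H+] ≈ √(5.26 × 10^-9 × 0.1) = 2.29 × 10^-5 M
pH = −log[H+] = −log(2.29 × 10^-5) = 4.64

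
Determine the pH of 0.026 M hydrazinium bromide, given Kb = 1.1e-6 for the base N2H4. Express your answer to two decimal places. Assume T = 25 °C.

pH = 4.81

N2H5+ is the conjugate acid of the weak base N2H4.
Ka = Kw/Kb = 1.0×10^-14 / 1.1 × 10^-6 = 9.09 × 10^-9
Let x = [H+] at equilibrium. Ka = x²/(0.026 − x).
Assume x ≪ 0.026: x ≈ √(9.09 × 10^-9 × 0.026) = 1.54 × 10^-5 M
(x/C₀ = 0.059% < 5%, so the approximation holds.)
pH = −log[H+] = −log(1.54 × 10^-5) = 4.81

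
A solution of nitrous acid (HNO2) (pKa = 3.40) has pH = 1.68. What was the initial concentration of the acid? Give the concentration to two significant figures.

C₀ = 1.1 M

[H+] = 10^(-1.68) = 2.09 × 10^-2 M = x
Ka = 10^(−3.40) = 3.98 × 10^-4
Ka = x²/(C₀ − x) ⇒ C₀ = x + x²/Ka
C₀ = 2.09 × 10^-2 + (2.09 × 10^-2)²/(3.98 × 10^-4) = 1.12 M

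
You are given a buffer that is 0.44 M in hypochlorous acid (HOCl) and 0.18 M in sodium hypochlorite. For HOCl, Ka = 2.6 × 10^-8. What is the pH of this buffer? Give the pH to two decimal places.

pKa = −log(2.6 × 10^-8) = 7.585
pH = pKa + log([A⁻]/[HA]) = 7.585 + log(0.18/0.44)
pH = 7.585 + (-0.388) = 7.20

pH = 7.20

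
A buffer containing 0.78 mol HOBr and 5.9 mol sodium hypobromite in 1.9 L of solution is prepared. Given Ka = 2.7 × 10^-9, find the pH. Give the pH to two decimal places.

pH = 9.45

pKa = −log(2.7 × 10^-9) = 8.569
Henderson–Hasselbalch: pH = pKa + log([OBr-]/[HOBr]) = 8.569 + log(5.9/0.78)
pH = 8.569 + (+0.879) = 9.45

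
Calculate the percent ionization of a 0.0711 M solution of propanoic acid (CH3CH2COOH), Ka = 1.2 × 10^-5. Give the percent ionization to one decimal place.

1.3%

CH3CH2COOH ⇌ CH3CH2COO- + H+; let x = [H+] at equilibrium.
x ≈ √(Ka·C₀) = √(1.2 × 10^-5 × 0.0711) = 9.24 × 10^-4 M
% ionization = x/C₀ × 100% = 9.24 × 10^-4/0.0711 × 100% = 1.3%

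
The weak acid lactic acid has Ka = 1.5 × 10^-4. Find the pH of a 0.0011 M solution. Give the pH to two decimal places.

pH = 3.47

CH3CH(OH)COOH ⇌ CH3CH(OH)COO- + H+
From the ICE table, Ka = [H+]²/(0.0011 − [H+]) = 1.5 × 10^-4.
[H+] is not negligible relative to C₀; solve [H+]² + 0.00015·[H+] − 1.65e-07 = 0.
[H+] = (−Ka + √(Ka² + 4·Ka·C₀))/2 = 3.38 × 10^-4 M
pH = −log(3.38 × 10^-4) = 3.47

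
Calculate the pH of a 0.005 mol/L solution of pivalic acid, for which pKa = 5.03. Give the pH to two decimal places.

pH = 3.67

(CH3)3CCOOH ⇌ (CH3)3CCOO- + H+
Ka = 10^(−5.03) = 9.33 × 10^-6
From the ICE table, Ka = [H+]²/(0.005 − [H+]) = 9.33 × 10^-6.
Neglecting [H+] in the denominator: [H+] = √(9.33 × 10^-6 × 0.005) = 2.16 × 10^-4 M
([H+]/C₀ = 4.3% < 5%, so the approximation holds.)
pH = −log[H+] = −log(2.16 × 10^-4) = 3.67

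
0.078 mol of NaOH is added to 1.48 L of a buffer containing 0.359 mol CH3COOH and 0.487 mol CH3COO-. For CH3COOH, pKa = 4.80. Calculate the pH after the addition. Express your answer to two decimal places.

pH = 5.10

After neutralization: n(CH3COOH) = 0.281 mol, n(CH3COO-) = 0.565 mol.
pH = pKa + log(n_CH3COO-/n_CH3COOH) = 4.80 + log(0.565/0.281) = 4.80 + (+0.303)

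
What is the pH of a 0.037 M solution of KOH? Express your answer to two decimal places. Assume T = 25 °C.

KOH is a strong base; [OH-] = 0.037 M.
pOH = -log(0.037) = 1.43
pH = 14.00 - 1.43 = 12.57

pH = 12.57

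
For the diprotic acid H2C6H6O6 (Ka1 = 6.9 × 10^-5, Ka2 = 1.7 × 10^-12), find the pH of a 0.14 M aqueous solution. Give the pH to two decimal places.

Since Ka1 ≫ Ka2, the first ionization dominates [H+].
Ka1 = x²/(0.14 − x) = 6.9 × 10^-5
x ≈ √(6.9 × 10^-5 × 0.14) = 3.11 × 10^-3 M
pH = −log(3.11 × 10^-3) = 2.51

pH = 2.51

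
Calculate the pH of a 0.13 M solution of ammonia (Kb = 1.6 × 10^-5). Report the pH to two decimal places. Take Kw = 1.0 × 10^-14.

pH = 11.16

NH3 + H2O ⇌ NH4+ + OH-
Kb = x²/(0.13 − x) = 1.6 × 10^-5
Assume x ≪ 0.13: x ≈ √(1.6 × 10^-5 × 0.13) = 1.44 × 10^-3 M
Check: 1.1% ionized — well under 5%, approximation valid.
pOH = −log(1.44 × 10^-3) = 2.84; pH = 14.00 − 2.84 = 11.16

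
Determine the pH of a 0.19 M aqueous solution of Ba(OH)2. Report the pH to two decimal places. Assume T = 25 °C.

pH = 13.58

Ba(OH)2 is a strong base (each formula unit releases 2 OH-); [OH-] = 0.38 M.
pOH = -log(0.38) = 0.42
pH = 14.00 - 0.42 = 13.58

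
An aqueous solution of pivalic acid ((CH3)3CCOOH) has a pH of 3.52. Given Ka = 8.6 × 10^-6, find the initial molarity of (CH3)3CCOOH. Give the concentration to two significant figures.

[H+] = 10^(-3.52) = 3.02 × 10^-4 M = x
Ka = x²/(C₀ − x) ⇒ C₀ = x + x²/Ka
C₀ = 3.02 × 10^-4 + (3.02 × 10^-4)²/(8.6 × 10^-6) = 1.09 × 10^-2 M

C₀ = 1.1 × 10^-2 M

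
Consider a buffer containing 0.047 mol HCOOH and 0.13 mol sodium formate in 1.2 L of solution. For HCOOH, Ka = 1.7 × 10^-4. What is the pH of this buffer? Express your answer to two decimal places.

pH = 4.21

pKa = −log(1.7 × 10^-4) = 3.770
pH = pKa + log([A⁻]/[HA]) = 3.770 + log(0.13/0.047)
pH = 3.770 + (+0.442) = 4.21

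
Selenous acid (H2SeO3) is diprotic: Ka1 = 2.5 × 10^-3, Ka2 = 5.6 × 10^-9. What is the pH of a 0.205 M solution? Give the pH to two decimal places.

pH = 1.67

Ka1 ≫ Ka2, so treat the first dissociation as the only significant source of H+.
Ka1 = x²/(0.205 − x) = 2.5 × 10^-3
Solving the quadratic: x = (−Ka1 + √(Ka1² + 4·Ka1·C₀))/2 = 2.14 × 10^-2 M
pH = −log(2.14 × 10^-2) = 1.67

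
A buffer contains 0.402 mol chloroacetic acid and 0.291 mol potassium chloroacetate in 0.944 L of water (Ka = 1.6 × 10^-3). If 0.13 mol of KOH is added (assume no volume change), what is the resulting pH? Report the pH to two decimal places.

pH = 2.99

After neutralization: n(ClCH2COOH) = 0.272 mol, n(ClCH2COO-) = 0.421 mol.
pKa = −log(1.6 × 10^-3) = 2.796
pH = pKa + log([A⁻]/[HA]) = 2.796 + log(0.421/0.272) = 2.796 +0.190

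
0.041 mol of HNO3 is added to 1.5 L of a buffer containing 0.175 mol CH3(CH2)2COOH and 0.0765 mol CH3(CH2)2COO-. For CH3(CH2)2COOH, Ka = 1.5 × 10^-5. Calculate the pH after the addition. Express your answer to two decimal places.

Added H+ converts CH3(CH2)2COO- to CH3(CH2)2COOH: CH3(CH2)2COOH → 0.216 mol, CH3(CH2)2COO- → 0.0355 mol.
pKa = −log(1.5 × 10^-5) = 4.824
pH = pKa + log(n_CH3(CH2)2COO-/n_CH3(CH2)2COOH) = 4.824 + log(0.0355/0.216) = 4.824 + (-0.784)

pH = 4.04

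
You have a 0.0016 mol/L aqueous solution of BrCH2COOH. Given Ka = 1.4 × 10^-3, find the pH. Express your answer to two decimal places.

pH = 3.02

BrCH2COOH ⇌ BrCH2COO- + H+
From the ICE table, Ka = [H+]²/(0.0016 − [H+]) = 1.4 × 10^-3.
The 5% rule fails; solving [H+]² + Ka·[H+] − Ka·C₀ = 0 exactly:
[H+] = [−0.0014 + √(0.0014² + 8.96e-06)]/2 = 9.52 × 10^-4 M
pH = −log(9.52 × 10^-4) = 3.02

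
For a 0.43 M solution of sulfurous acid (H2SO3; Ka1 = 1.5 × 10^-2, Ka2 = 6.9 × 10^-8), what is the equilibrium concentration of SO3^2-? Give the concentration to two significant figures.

6.9 × 10^-8 M

First ionization gives [H+] ≈ [HSO3-] = 7.32 × 10^-2 M.
Second step: Ka2 = [H+][SO3^2-]/[HSO3-] ≈ [SO3^2-] (since [H+] ≈ [HSO3-]).
So [SO3^2-] ≈ Ka2.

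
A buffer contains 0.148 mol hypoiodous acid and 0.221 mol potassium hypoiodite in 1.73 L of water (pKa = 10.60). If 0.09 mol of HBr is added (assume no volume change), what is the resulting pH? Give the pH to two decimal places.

pH = 10.34

After neutralization: n(HOI) = 0.238 mol, n(OI-) = 0.131 mol.
Henderson–Hasselbalch with mole ratio 0.131/0.238: pH = 10.60 + (-0.259)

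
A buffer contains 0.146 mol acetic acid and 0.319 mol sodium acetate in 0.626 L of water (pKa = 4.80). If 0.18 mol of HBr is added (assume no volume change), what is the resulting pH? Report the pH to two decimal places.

After neutralization: n(CH3COOH) = 0.326 mol, n(CH3COO-) = 0.139 mol.
pH = pKa + log(n_CH3COO-/n_CH3COOH) = 4.80 + log(0.139/0.326) = 4.80 + (-0.370)

pH = 4.43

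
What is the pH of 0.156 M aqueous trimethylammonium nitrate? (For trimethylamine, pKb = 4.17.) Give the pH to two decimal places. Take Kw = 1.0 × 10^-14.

(CH3)3NH+ is the conjugate acid of the weak base (CH3)3N.
Kb = 10^(−4.17) = 6.76 × 10^-5
Ka = Kw/Kb = 1.0×10^-14 / 6.76 × 10^-5 = 1.48 × 10^-10
Ka = [H+]²/(0.156 − [H+]) = 1.48 × 10^-10
Since Ka ≪ C₀, [H+] ≈ √(Ka·C₀) = 4.80 × 10^-6 M.
pH = −log(4.80 × 10^-6) = 5.32

pH = 5.32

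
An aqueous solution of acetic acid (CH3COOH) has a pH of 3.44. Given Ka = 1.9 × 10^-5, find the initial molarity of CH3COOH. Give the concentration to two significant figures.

C₀ = 7.3 × 10^-3 M

[H+] = 10^(-3.44) = 3.63 × 10^-4 M = x
Ka = x²/(C₀ − x) ⇒ C₀ = x + x²/Ka
C₀ = 3.63 × 10^-4 + (3.63 × 10^-4)²/(1.9 × 10^-5) = 7.30 × 10^-3 M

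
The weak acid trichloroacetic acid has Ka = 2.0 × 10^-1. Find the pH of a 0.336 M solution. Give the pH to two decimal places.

Cl3CCOOH ⇌ Cl3CCOO- + H+
Ka = x²/(0.336 − x) = 2.0 × 10^-1
Here C₀/Ka ≈ 1.68, so the small-x approximation fails. Use the quadratic:
x = (−Ka + √(Ka² + 4·Ka·C₀))/2 = 1.78 × 10^-1 M
pH = −log[H+] = −log(1.78 × 10^-1) = 0.75

pH = 0.75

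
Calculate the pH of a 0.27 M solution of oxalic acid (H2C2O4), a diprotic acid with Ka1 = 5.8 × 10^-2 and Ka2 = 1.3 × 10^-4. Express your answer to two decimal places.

pH = 1.00

Ka1 ≫ Ka2, so treat the first dissociation as the only significant source of H+.
Ka1 = x²/(0.27 − x) = 5.8 × 10^-2
Solving the quadratic: x = (−Ka1 + √(Ka1² + 4·Ka1·C₀))/2 = 9.95 × 10^-2 M
pH = −log(9.95 × 10^-2) = 1.00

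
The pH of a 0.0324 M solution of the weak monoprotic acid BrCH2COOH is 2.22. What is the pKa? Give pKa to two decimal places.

[H+] = 10^(-2.22) = 6.03 × 10^-3 M
At equilibrium [HA] = 0.0324 − 6.03 × 10^-3 = 2.64 × 10^-2 M
Ka = [H+][A-]/[HA] = (6.03 × 10^-3)² / 2.64 × 10^-2 = 1.38 × 10^-3
pKa = -log(1.38 × 10^-3) = 2.86

pKa = 2.86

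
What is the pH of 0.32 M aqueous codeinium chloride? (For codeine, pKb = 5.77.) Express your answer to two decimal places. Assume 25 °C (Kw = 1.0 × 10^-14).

C18H22NO3+ is the conjugate acid of the weak base C18H21NO3.
Kb = 10^(−5.77) = 1.70 × 10^-6
Ka = Kw/Kb = 1.0×10^-14 / 1.70 × 10^-6 = 5.88 × 10^-9
Let x = [H+] at equilibrium. Ka = x²/(0.32 − x).
Neglecting x in the denominator: x = √(5.88 × 10^-9 × 0.32) = 4.34 × 10^-5 M
(x/C₀ = 0.014% < 5%, so the approximation holds.)
pH = −log(4.34 × 10^-5) = 4.36

pH = 4.36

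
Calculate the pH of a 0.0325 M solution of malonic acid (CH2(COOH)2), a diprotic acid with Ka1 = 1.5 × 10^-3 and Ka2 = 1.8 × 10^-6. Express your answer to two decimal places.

Ka1 ≫ Ka2, so treat the first dissociation as the only significant source of H+.
Ka1 = x²/(0.0325 − x) = 1.5 × 10^-3
Solving the quadratic: x = (−Ka1 + √(Ka1² + 4·Ka1·C₀))/2 = 6.27 × 10^-3 M
pH = −log(6.27 × 10^-3) = 2.20

pH = 2.20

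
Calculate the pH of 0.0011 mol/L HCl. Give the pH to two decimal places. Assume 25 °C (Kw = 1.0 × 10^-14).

HCl is a strong acid and dissociates completely, so [H+] = 0.0011 M.
pH = -log(0.0011) = 2.96

pH = 2.96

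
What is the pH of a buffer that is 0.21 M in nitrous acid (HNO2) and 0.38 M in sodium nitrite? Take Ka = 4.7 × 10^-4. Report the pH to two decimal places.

pKa = −log(4.7 × 10^-4) = 3.328
Using pH = pKa + log([base]/[acid]) with [base]/[acid] = 0.38/0.21:
pH = 3.328 + (+0.258) = 3.59

pH = 3.59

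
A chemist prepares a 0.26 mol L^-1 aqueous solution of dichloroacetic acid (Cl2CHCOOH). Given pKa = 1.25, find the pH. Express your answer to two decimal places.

Cl2CHCOOH ⇌ Cl2CHCOO- + H+
Ka = 10^(−1.25) = 5.62 × 10^-2
From the ICE table, Ka = [H+]²/(0.26 − [H+]) = 5.62 × 10^-2.
The 5% rule fails; solving [H+]² + Ka·[H+] − Ka·C₀ = 0 exactly:
[H+] = (−Ka + √(Ka² + 4·Ka·C₀))/2 = 9.60 × 10^-2 M
pH = −log[H+] = −log(9.60 × 10^-2) = 1.02

pH = 1.02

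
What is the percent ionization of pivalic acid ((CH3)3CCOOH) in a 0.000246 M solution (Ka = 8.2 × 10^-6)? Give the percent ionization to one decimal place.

(CH3)3CCOOH ⇌ (CH3)3CCOO- + H+; let x = [H+] at equilibrium.
Solve x² + 8.2e-06x − 2.02e-09 = 0 → x = 4.10 × 10^-5 M
% ionization = x/C₀ × 100% = 4.10 × 10^-5/0.000246 × 100% = 16.7%

16.7%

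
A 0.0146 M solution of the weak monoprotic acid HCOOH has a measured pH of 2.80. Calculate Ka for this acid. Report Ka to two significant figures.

[H+] = 10^(-2.80) = 1.58 × 10^-3 M
At equilibrium [HA] = 0.0146 − 1.58 × 10^-3 = 1.30 × 10^-2 M
Ka = [H+][A-]/[HA] = (1.58 × 10^-3)² / 1.30 × 10^-2 = 1.9 × 10^-4

Ka = 1.9 × 10^-4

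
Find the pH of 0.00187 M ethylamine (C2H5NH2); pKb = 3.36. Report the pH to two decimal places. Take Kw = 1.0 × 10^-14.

C2H5NH2 + H2O ⇌ C2H5NH3+ + OH-
Kb = 10^(−3.36) = 4.37 × 10^-4
From the ICE table, Kb = [OH-]²/(0.00187 − [OH-]) = 4.37 × 10^-4.
[OH-] is not negligible relative to C₀; solve [OH-]² + 0.000437·[OH-] − 8.17e-07 = 0.
[OH-] = (−Kb + √(Kb² + 4·Kb·C₀))/2 = 7.12 × 10^-4 M
pOH = 3.15, so pH = 14.00 − pOH = 10.85

pH = 10.85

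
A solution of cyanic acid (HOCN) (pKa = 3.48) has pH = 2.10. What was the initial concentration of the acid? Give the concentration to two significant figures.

[H+] = 10^(-2.10) = 7.94 × 10^-3 M = x
Ka = 10^(−3.48) = 3.31 × 10^-4
Ka = x²/(C₀ − x) ⇒ C₀ = x + x²/Ka
C₀ = 7.94 × 10^-3 + (7.94 × 10^-3)²/(3.31 × 10^-4) = 1.98 × 10^-1 M

C₀ = 2.0 × 10^-1 M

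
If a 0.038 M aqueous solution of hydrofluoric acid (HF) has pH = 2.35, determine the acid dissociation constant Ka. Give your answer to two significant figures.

[H+] = 10^(-2.35) = 4.47 × 10^-3 M
At equilibrium [HA] = 0.038 − 4.47 × 10^-3 = 3.35 × 10^-2 M
Ka = [H+][A-]/[HA] = (4.47 × 10^-3)² / 3.35 × 10^-2 = 6.0 × 10^-4

Ka = 6.0 × 10^-4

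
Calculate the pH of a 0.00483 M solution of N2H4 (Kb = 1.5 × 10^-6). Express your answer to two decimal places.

pH = 9.93

N2H4 + H2O ⇌ N2H5+ + OH-
From the ICE table, Kb = [OH-]²/(0.00483 − [OH-]) = 1.5 × 10^-6.
Since Kb ≪ C₀, [OH-] ≈ √(Kb·C₀) = 8.51 × 10^-5 M.
Check: 1.8% ionized — well under 5%, approximation valid.
pOH = −log(8.51 × 10^-5) = 4.07; pH = 14.00 − 4.07 = 9.93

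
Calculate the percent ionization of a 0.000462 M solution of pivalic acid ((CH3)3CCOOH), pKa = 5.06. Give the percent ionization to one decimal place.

(CH3)3CCOOH ⇌ (CH3)3CCOO- + H+; let x = [H+] at equilibrium.
Ka = 10^(−5.06) = 8.71 × 10^-6
Ka = x²/(C₀ − x); solving the quadratic gives x = 5.92 × 10^-5 M.
Fraction ionized = 5.92 × 10^-5 / 0.000462 = 0.1281 → 12.8%

12.8%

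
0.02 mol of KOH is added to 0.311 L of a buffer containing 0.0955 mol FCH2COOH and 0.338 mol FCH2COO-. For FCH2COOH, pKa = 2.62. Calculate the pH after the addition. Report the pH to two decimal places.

pH = 3.30

After neutralization: n(FCH2COOH) = 0.0755 mol, n(FCH2COO-) = 0.358 mol.
pH = pKa + log([A⁻]/[HA]) = 2.62 + log(0.358/0.0755) = 2.62 +0.676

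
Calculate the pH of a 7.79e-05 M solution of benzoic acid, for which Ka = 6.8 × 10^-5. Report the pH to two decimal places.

C6H5COOH ⇌ C6H5COO- + H+
Ka = [H+]²/(7.79e-05 − [H+]) = 6.8 × 10^-5
[H+] is not negligible relative to C₀; solve [H+]² + 6.8e-05·[H+] − 5.3e-09 = 0.
[H+] = (−Ka + √(Ka² + 4·Ka·C₀))/2 = 4.63 × 10^-5 M
pH = −log[H+] = −log(4.63 × 10^-5) = 4.33

pH = 4.33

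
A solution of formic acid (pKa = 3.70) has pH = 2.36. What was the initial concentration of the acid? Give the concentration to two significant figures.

C₀ = 1.0 × 10^-1 M

[H+] = 10^(-2.36) = 4.37 × 10^-3 M = x
Ka = 10^(−3.70) = 2.00 × 10^-4
Ka = x²/(C₀ − x) ⇒ C₀ = x + x²/Ka
C₀ = 4.37 × 10^-3 + (4.37 × 10^-3)²/(2.00 × 10^-4) = 9.99 × 10^-2 M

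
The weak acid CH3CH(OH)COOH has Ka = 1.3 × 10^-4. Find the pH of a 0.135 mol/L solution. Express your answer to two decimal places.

CH3CH(OH)COOH ⇌ CH3CH(OH)COO- + H+
Let x = [H+] at equilibrium. Ka = x²/(0.135 − x).
Assume x ≪ 0.135: x ≈ √(1.3 × 10^-4 × 0.135) = 4.19 × 10^-3 M
Check: 3.1% ionized — well under 5%, approximation valid.
pH = −log[H+] = −log(4.19 × 10^-3) = 2.38

pH = 2.38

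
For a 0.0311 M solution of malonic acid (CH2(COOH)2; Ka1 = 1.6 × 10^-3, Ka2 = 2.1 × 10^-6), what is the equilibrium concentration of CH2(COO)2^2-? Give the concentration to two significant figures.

First ionization gives [H+] ≈ [CH2(COOH)COO-] = 6.30 × 10^-3 M.
Second step: Ka2 = [H+][CH2(COO)2^2-]/[CH2(COOH)COO-] ≈ [CH2(COO)2^2-] (since [H+] ≈ [CH2(COOH)COO-]).
So [CH2(COO)2^2-] ≈ Ka2.

2.1 × 10^-6 M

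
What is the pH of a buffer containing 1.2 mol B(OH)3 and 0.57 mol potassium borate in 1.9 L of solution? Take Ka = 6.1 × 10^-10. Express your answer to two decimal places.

pH = 8.89

pKa = −log(6.1 × 10^-10) = 9.215
Using pH = pKa + log([base]/[acid]) with [base]/[acid] = 0.57/1.2:
pH = 9.215 + (-0.323) = 8.89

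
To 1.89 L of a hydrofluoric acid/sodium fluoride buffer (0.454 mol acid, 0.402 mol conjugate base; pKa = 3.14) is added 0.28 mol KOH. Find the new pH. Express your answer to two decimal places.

OH- converts HF to F-: HF → 0.174 mol, F- → 0.682 mol.
Henderson–Hasselbalch with mole ratio 0.682/0.174: pH = 3.14 + (+0.593)

pH = 3.73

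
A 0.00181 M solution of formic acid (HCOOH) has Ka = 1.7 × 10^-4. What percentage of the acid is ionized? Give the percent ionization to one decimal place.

HCOOH ⇌ HCOO- + H+; let x = [H+] at equilibrium.
Ka = x²/(C₀ − x); solving the quadratic gives x = 4.76 × 10^-4 M.
% ionization = x/C₀ × 100% = 4.76 × 10^-4/0.00181 × 100% = 26.3%

26.3%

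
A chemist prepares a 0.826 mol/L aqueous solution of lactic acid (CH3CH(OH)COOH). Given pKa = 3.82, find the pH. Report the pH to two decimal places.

CH3CH(OH)COOH ⇌ CH3CH(OH)COO- + H+
Ka = 10^(−3.82) = 1.51 × 10^-4
Let x = [H+] at equilibrium. Ka = x²/(0.826 − x).
Neglecting x in the denominator: x = √(1.51 × 10^-4 × 0.826) = 1.12 × 10^-2 M
(x/C₀ = 1.4% < 5%, so the approximation holds.)
pH = −log[H+] = −log(1.12 × 10^-2) = 1.95

pH = 1.95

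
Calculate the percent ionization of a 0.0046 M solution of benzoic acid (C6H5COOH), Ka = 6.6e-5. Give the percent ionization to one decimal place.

11.3%

C6H5COOH ⇌ C6H5COO- + H+; let x = [H+] at equilibrium.
Ka = x²/(C₀ − x); solving the quadratic gives x = 5.19 × 10^-4 M.
Fraction ionized = 5.19 × 10^-4 / 0.0046 = 0.1128 → 11.3%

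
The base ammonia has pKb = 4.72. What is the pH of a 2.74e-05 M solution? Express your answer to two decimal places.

NH3 + H2O ⇌ NH4+ + OH-
Kb = 10^(−4.72) = 1.91 × 10^-5
Let x = [OH-] at equilibrium. Kb = x²/(2.74e-05 − x).
Here C₀/Kb ≈ 1.43, so the small-x approximation fails. Use the quadratic:
x = (−Kb + √(Kb² + 4·Kb·C₀))/2 = 1.52 × 10^-5 M
pOH = −log(1.52 × 10^-5) = 4.82; pH = 14.00 − 4.82 = 9.18

pH = 9.18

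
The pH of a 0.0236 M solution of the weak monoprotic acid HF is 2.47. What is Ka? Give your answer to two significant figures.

Ka = 5.7 × 10^-4

[H+] = 10^(-2.47) = 3.39 × 10^-3 M
At equilibrium [HA] = 0.0236 − 3.39 × 10^-3 = 2.02 × 10^-2 M
Ka = [H+][A-]/[HA] = (3.39 × 10^-3)² / 2.02 × 10^-2 = 5.7 × 10^-4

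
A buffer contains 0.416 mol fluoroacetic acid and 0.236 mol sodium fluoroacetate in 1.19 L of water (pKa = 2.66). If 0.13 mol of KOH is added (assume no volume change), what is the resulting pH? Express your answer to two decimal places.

pH = 2.77

After neutralization: n(FCH2COOH) = 0.286 mol, n(FCH2COO-) = 0.366 mol.
pH = pKa + log([A⁻]/[HA]) = 2.66 + log(0.366/0.286) = 2.66 +0.107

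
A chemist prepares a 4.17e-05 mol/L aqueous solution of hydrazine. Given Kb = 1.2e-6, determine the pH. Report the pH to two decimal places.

N2H4 + H2O ⇌ N2H5+ + OH-
Kb = [OH-]²/(4.17e-05 − [OH-]) = 1.2 × 10^-6
Here C₀/Kb ≈ 34.8, so the small-[OH-] approximation fails. Use the quadratic:
[OH-] = [−1.2e-06 + √(1.2e-06² + 2e-10)]/2 = 6.50 × 10^-6 M
pOH = −log(6.50 × 10^-6) = 5.19; pH = 14.00 − 5.19 = 8.81

pH = 8.81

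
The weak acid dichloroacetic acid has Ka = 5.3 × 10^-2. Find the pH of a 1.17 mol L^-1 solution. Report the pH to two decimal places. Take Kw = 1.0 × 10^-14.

Cl2CHCOOH ⇌ Cl2CHCOO- + H+
Let x = [H+] at equilibrium. Ka = x²/(1.17 − x).
The 5% rule fails; solving x² + Ka·x − Ka·C₀ = 0 exactly:
x = (−Ka + √(Ka² + 4·Ka·C₀))/2 = 2.24 × 10^-1 M
pH = −log[H+] = −log(2.24 × 10^-1) = 0.65

pH = 0.65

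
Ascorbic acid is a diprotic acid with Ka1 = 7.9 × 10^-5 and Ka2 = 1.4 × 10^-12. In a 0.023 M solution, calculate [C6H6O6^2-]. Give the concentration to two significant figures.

1.4 × 10^-12 M

First ionization gives [H+] ≈ [HC6H6O6-] = 1.31 × 10^-3 M.
Second step: Ka2 = [H+][C6H6O6^2-]/[HC6H6O6-] ≈ [C6H6O6^2-] (since [H+] ≈ [HC6H6O6-]).
So [C6H6O6^2-] ≈ Ka2.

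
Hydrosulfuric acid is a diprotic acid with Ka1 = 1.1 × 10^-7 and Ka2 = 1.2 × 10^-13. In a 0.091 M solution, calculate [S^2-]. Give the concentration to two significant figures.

First ionization gives [H+] ≈ [HS-] = 1.00 × 10^-4 M.
Second step: Ka2 = [H+][S^2-]/[HS-] ≈ [S^2-] (since [H+] ≈ [HS-]).
So [S^2-] ≈ Ka2.

1.2 × 10^-13 M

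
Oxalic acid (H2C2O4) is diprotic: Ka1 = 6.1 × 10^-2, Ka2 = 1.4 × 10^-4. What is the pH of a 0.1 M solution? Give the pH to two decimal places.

pH = 1.27

Since Ka1 ≫ Ka2, the first ionization dominates [H+].
Ka1 = x²/(0.1 − x) = 6.1 × 10^-2
Solving the quadratic: x = (−Ka1 + √(Ka1² + 4·Ka1·C₀))/2 = 5.33 × 10^-2 M
pH = −log(5.33 × 10^-2) = 1.27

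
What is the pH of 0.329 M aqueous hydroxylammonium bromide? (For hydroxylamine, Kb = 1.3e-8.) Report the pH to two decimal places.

pH = 3.30

NH3OH+ is the conjugate acid of the weak base NH2OH.
Ka = Kw/Kb = 1.0×10^-14 / 1.3 × 10^-8 = 7.69 × 10^-7
Let x = [H+] at equilibrium. Ka = x²/(0.329 − x).
Assume x ≪ 0.329: x ≈ √(7.69 × 10^-7 × 0.329) = 5.03 × 10^-4 M
pH = −log(5.03 × 10^-4) = 3.30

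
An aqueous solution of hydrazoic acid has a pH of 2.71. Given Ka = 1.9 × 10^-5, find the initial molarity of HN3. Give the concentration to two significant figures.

C₀ = 2.0 × 10^-1 M

[H+] = 10^(-2.71) = 1.95 × 10^-3 M = x
Ka = x²/(C₀ − x) ⇒ C₀ = x + x²/Ka
C₀ = 1.95 × 10^-3 + (1.95 × 10^-3)²/(1.9 × 10^-5) = 2.02 × 10^-1 M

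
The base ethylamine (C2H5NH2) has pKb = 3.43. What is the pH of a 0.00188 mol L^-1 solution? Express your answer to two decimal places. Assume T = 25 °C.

pH = 10.83

C2H5NH2 + H2O ⇌ C2H5NH3+ + OH-
Kb = 10^(−3.43) = 3.72 × 10^-4
Kb = [OH-]²/(0.00188 − [OH-]) = 3.72 × 10^-4
Here C₀/Kb ≈ 5.05, so the small-[OH-] approximation fails. Use the quadratic:
[OH-] = (−Kb + √(Kb² + 4·Kb·C₀))/2 = 6.71 × 10^-4 M
pOH = −log(6.71 × 10^-4) = 3.17; pH = 14.00 − 3.17 = 10.83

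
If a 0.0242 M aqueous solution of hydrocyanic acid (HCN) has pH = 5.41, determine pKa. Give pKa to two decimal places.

[H+] = 10^(-5.41) = 3.89 × 10^-6 M
At equilibrium [HA] = 0.0242 − 3.89 × 10^-6 = 2.42 × 10^-2 M
Ka = [H+][A-]/[HA] = (3.89 × 10^-6)² / 2.42 × 10^-2 = 6.25 × 10^-10
pKa = -log(6.25 × 10^-10) = 9.20

pKa = 9.20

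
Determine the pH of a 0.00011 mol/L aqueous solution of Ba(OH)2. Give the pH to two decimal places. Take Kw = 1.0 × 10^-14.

pH = 10.34

Ba(OH)2 is a strong base (each formula unit releases 2 OH-); [OH-] = 0.00022 M.
pOH = -log(0.00022) = 3.66
pH = 14.00 - 3.66 = 10.34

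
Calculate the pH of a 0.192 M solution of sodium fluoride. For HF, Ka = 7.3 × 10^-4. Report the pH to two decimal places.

F- is the conjugate base of the weak acid HF.
Kb = Kw/Ka = 1.0×10^-14 / 7.3 × 10^-4 = 1.37 × 10^-11
Let x = [OH-] at equilibrium. Kb = x²/(0.192 − x).
Assume x ≪ 0.192: x ≈ √(1.37 × 10^-11 × 0.192) = 1.62 × 10^-6 M
Check: 0.00084% ionized — well under 5%, approximation valid.
pOH = 5.79, so pH = 14.00 − pOH = 8.21

pH = 8.21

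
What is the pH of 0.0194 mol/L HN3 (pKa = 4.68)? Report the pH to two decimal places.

pH = 3.20

HN3 ⇌ N3- + H+
Ka = 10^(−4.68) = 2.09 × 10^-5
From the ICE table, Ka = [H+]²/(0.0194 − [H+]) = 2.09 × 10^-5.
Since Ka ≪ C₀, [H+] ≈ √(Ka·C₀) = 6.37 × 10^-4 M.
Check: 3.3% ionized — well under 5%, approximation valid.
pH = −log(6.37 × 10^-4) = 3.20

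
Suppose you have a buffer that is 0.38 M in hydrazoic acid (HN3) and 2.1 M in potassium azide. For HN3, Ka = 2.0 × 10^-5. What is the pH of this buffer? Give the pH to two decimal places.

pKa = −log(2.0 × 10^-5) = 4.699
pH = pKa + log([A⁻]/[HA]) = 4.699 + log(2.1/0.38)
pH = 4.699 + (+0.742) = 5.44

pH = 5.44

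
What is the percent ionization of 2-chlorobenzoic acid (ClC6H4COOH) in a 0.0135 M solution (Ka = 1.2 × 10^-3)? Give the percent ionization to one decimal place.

ClC6H4COOH ⇌ ClC6H4COO- + H+; let x = [H+] at equilibrium.
Ka = x²/(C₀ − x); solving the quadratic gives x = 3.47 × 10^-3 M.
% ionization = x/C₀ × 100% = 3.47 × 10^-3/0.0135 × 100% = 25.7%

25.7%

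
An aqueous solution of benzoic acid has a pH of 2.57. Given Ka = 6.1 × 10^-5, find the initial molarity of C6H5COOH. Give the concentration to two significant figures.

[H+] = 10^(-2.57) = 2.69 × 10^-3 M = x
Ka = x²/(C₀ − x) ⇒ C₀ = x + x²/Ka
C₀ = 2.69 × 10^-3 + (2.69 × 10^-3)²/(6.1 × 10^-5) = 1.21 × 10^-1 M

C₀ = 1.2 × 10^-1 M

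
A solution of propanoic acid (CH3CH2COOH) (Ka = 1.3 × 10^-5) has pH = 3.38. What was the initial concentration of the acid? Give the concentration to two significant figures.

C₀ = 1.4 × 10^-2 M

[H+] = 10^(-3.38) = 4.17 × 10^-4 M = x
Ka = x²/(C₀ − x) ⇒ C₀ = x + x²/Ka
C₀ = 4.17 × 10^-4 + (4.17 × 10^-4)²/(1.3 × 10^-5) = 1.38 × 10^-2 M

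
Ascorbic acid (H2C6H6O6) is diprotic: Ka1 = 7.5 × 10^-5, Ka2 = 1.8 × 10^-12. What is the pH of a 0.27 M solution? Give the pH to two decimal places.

Ka1 ≫ Ka2, so treat the first dissociation as the only significant source of H+.
Ka1 = x²/(0.27 − x) = 7.5 × 10^-5
x ≈ √(7.5 × 10^-5 × 0.27) = 4.50 × 10^-3 M
pH = −log(4.50 × 10^-3) = 2.35

pH = 2.35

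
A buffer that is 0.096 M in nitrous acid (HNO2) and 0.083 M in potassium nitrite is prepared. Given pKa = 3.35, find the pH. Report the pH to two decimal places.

pH = pKa + log([A⁻]/[HA]) = 3.35 + log(0.083/0.096)
pH = 3.35 + (-0.063) = 3.29

pH = 3.29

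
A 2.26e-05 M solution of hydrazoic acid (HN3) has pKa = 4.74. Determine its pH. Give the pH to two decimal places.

pH = 4.88

HN3 ⇌ N3- + H+
Ka = 10^(−4.74) = 1.82 × 10^-5
Ka = [H+]²/(2.26e-05 − [H+]) = 1.82 × 10^-5
Here C₀/Ka ≈ 1.24, so the small-[H+] approximation fails. Use the quadratic:
[H+] = [−1.82e-05 + √(1.82e-05² + 1.65e-09)]/2 = 1.31 × 10^-5 M
pH = −log[H+] = −log(1.31 × 10^-5) = 4.88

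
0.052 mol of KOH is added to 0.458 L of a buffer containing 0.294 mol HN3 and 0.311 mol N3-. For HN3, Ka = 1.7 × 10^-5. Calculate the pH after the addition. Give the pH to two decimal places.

After neutralization: n(HN3) = 0.242 mol, n(N3-) = 0.363 mol.
pKa = −log(1.7 × 10^-5) = 4.770
pH = pKa + log([A⁻]/[HA]) = 4.770 + log(0.363/0.242) = 4.770 +0.176

pH = 4.95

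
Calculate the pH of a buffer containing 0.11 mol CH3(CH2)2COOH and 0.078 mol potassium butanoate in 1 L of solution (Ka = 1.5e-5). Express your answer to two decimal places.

pH = 4.67

pKa = −log(1.5 × 10^-5) = 4.824
Using pH = pKa + log([base]/[acid]) with [base]/[acid] = 0.078/0.11:
pH = 4.824 + (-0.149) = 4.67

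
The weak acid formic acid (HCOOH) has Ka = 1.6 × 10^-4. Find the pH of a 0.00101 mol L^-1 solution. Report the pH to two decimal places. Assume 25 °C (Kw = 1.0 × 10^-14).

pH = 3.48

HCOOH ⇌ HCOO- + H+
Let x = [H+] at equilibrium. Ka = x²/(0.00101 − x).
The 5% rule fails; solving x² + Ka·x − Ka·C₀ = 0 exactly:
x = [−0.00016 + √(0.00016² + 6.46e-07)]/2 = 3.30 × 10^-4 M
pH = −log[H+] = −log(3.30 × 10^-4) = 3.48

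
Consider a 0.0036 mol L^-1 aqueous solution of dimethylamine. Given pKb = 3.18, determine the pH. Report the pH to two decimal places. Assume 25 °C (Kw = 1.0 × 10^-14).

pH = 11.10

(CH3)2NH + H2O ⇌ (CH3)2NH2+ + OH-
Kb = 10^(−3.18) = 6.61 × 10^-4
From the ICE table, Kb = [OH-]²/(0.0036 − [OH-]) = 6.61 × 10^-4.
Here C₀/Kb ≈ 5.45, so the small-[OH-] approximation fails. Use the quadratic:
[OH-] = [−0.000661 + √(0.000661² + 9.52e-06)]/2 = 1.25 × 10^-3 M
pOH = 2.90, so pH = 14.00 − pOH = 11.10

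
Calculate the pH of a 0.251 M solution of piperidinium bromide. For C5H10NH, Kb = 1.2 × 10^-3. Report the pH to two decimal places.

pH = 5.84

C5H10NH2+ is the conjugate acid of the weak base C5H10NH.
Ka = Kw/Kb = 1.0×10^-14 / 1.2 × 10^-3 = 8.33 × 10^-12
Let x = [H+] at equilibrium. Ka = x²/(0.251 − x).
Since Ka ≪ C₀, x ≈ √(Ka·C₀) = 1.45 × 10^-6 M.
(x/C₀ = 0.00058% < 5%, so the approximation holds.)
pH = −log(1.45 × 10^-6) = 5.84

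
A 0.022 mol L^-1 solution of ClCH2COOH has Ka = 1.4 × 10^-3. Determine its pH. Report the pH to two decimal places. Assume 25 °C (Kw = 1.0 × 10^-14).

pH = 2.31

ClCH2COOH ⇌ ClCH2COO- + H+
Ka = [H+]²/(0.022 − [H+]) = 1.4 × 10^-3
Here C₀/Ka ≈ 15.7, so the small-[H+] approximation fails. Use the quadratic:
[H+] = [−0.0014 + √(0.0014² + 0.000123)]/2 = 4.89 × 10^-3 M
pH = −log(4.89 × 10^-3) = 2.31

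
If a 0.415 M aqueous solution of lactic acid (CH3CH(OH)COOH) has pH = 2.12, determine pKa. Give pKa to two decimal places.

[H+] = 10^(-2.12) = 7.59 × 10^-3 M
At equilibrium [HA] = 0.415 − 7.59 × 10^-3 = 4.07 × 10^-1 M
Ka = [H+][A-]/[HA] = (7.59 × 10^-3)² / 4.07 × 10^-1 = 1.42 × 10^-4
pKa = -log(1.42 × 10^-4) = 3.85

pKa = 3.85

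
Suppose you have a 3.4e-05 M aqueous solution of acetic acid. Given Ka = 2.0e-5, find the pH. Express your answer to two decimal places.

pH = 4.75

CH3COOH ⇌ CH3COO- + H+
From the ICE table, Ka = x²/(3.4e-05 − x) = 2.0 × 10^-5.
x is not negligible relative to C₀; solve x² + 2e-05·x − 6.8e-10 = 0.
x = (−Ka + √(Ka² + 4·Ka·C₀))/2 = 1.79 × 10^-5 M
pH = −log[H+] = −log(1.79 × 10^-5) = 4.75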